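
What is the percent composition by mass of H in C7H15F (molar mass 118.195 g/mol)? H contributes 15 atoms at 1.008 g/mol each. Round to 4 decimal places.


pct = 100 * (n_elem * M_elem) / M_total
mass_contribution = 15 * 1.008 = 15.12 g/mol
pct = 100 * 15.12 / 118.195
pct = 12.79241931 %, rounded to 4 dp:

12.7924 %


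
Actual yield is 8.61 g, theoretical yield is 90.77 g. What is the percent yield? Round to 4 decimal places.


% yield = 100 * actual / theoretical
% yield = 100 * 8.61 / 90.77
% yield = 9.48551283 %, rounded to 4 dp:

9.4855 %


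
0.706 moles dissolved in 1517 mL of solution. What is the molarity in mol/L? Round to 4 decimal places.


Convert volume to liters: V_L = V_mL / 1000.
V_L = 1517 / 1000 = 1.517 L
M = n / V_L = 0.706 / 1.517
M = 0.46539222 mol/L, rounded to 4 dp:

0.4654 mol/L


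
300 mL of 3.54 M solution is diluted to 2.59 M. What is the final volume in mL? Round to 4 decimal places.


Dilution: M1*V1 = M2*V2, solve for V2.
V2 = M1*V1 / M2
V2 = 3.54 * 300 / 2.59
V2 = 1062.0 / 2.59
V2 = 410.03861004 mL, rounded to 4 dp:

410.0386 mL


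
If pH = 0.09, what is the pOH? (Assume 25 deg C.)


At 25 deg C, pH + pOH = 14.
pOH = 14 - pH = 14 - 0.09
pOH = 13.91:

13.91


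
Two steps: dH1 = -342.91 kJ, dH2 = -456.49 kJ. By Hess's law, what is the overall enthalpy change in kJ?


Hess's law: enthalpy is a state function, so add the step enthalpies.
dH_total = dH1 + dH2 = -342.91 + (-456.49)
dH_total = -799.4 kJ:

-799.40 kJ


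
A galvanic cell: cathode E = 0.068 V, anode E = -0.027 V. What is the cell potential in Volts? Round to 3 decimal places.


Standard cell potential: E_cell = E_cathode - E_anode.
E_cell = 0.068 - (-0.027)
E_cell = 0.095 V, rounded to 3 dp:

0.095 V


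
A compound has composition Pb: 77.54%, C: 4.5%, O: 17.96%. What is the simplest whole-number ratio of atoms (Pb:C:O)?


Assume 100 g of compound, divide each mass% by atomic mass to get moles, then normalize by the smallest to get a raw atom ratio.
Moles per 100 g: Pb: 77.54/207.2 = 0.3742, C: 4.5/12.011 = 0.3747, O: 17.96/15.999 = 1.1226
Raw ratio (divide by min = 0.3742): Pb: 1.0, C: 1.001, O: 3.0
Multiply by 1 to clear fractions: Pb: 1.0 ~= 1, C: 1.001 ~= 1, O: 3.0 ~= 3
Reduce by GCD to get the simplest whole-number ratio:

1:1:3


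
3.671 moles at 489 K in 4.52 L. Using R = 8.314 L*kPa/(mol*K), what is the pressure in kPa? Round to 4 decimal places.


PV = nRT, solve for P = nRT / V.
nRT = 3.671 * 8.314 * 489 = 14924.6194
P = 14924.6194 / 4.52
P = 3301.9069469 kPa, rounded to 4 dp:

3301.9069 kPa


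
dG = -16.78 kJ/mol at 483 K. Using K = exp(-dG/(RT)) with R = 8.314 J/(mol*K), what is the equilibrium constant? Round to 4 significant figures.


dG is in kJ/mol; multiply by 1000 to match R in J/(mol*K).
RT = 8.314 * 483 = 4015.662 J/mol
exponent = -dG*1000 / (RT) = -(-16.78*1000) / 4015.662 = 4.17863854
K = exp(4.17863854)
K = 65.276921, rounded to 4 significant figures:

65.28


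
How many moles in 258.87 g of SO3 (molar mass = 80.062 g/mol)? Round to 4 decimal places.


n = mass / M
n = 258.87 / 80.062
n = 3.23336914 mol, rounded to 4 dp:

3.2334 mol


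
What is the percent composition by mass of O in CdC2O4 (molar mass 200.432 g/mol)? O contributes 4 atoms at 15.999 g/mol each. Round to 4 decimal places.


pct = 100 * (n_elem * M_elem) / M_total
mass_contribution = 4 * 15.999 = 63.996 g/mol
pct = 100 * 63.996 / 200.432
pct = 31.92903329 %, rounded to 4 dp:

31.9290 %


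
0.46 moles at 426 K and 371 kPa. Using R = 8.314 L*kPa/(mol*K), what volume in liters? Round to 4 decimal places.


PV = nRT, solve for V = nRT / P.
nRT = 0.46 * 8.314 * 426 = 1629.2114
V = 1629.2114 / 371
V = 4.39140539 L, rounded to 4 dp:

4.3914 L


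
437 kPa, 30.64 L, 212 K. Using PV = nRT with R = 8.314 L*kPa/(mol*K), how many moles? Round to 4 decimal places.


PV = nRT, solve for n = PV / (RT).
PV = 437 * 30.64 = 13389.68
RT = 8.314 * 212 = 1762.568
n = 13389.68 / 1762.568
n = 7.59668847 mol, rounded to 4 dp:

7.5967 mol


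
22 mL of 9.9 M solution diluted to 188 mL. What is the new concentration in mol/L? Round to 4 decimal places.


Dilution: M1*V1 = M2*V2, solve for M2.
M2 = M1*V1 / V2
M2 = 9.9 * 22 / 188
M2 = 217.8 / 188
M2 = 1.15851064 mol/L, rounded to 4 dp:

1.1585 mol/L


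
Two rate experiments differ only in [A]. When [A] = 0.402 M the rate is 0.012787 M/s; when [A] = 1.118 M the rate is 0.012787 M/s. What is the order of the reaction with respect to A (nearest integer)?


Rate is proportional to [A]^n, so rate2/rate1 = ([A]2/[A]1)^n. Take logs to solve for n.
rate2/rate1 = 0.012787 / 0.012787 = 1.0
[A]2/[A]1 = 1.118 / 0.402 = 2.7811
n = ln(1.0) / ln(2.7811) = 0.0
Nearest integer order:

0


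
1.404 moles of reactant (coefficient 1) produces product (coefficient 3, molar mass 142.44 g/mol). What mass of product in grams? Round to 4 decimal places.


Use the coefficient ratio to convert reactant moles to product moles, then multiply by the product's molar mass.
moles_P = moles_R * (coeff_P / coeff_R) = 1.404 * (3/1) = 4.212
mass_P = moles_P * M_P = 4.212 * 142.44
mass_P = 599.95728 g, rounded to 4 dp:

599.9573 g


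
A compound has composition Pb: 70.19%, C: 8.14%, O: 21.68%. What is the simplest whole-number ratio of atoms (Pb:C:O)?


Assume 100 g of compound, divide each mass% by atomic mass to get moles, then normalize by the smallest to get a raw atom ratio.
Moles per 100 g: Pb: 70.19/207.2 = 0.3388, C: 8.14/12.011 = 0.6777, O: 21.68/15.999 = 1.3551
Raw ratio (divide by min = 0.3388): Pb: 1.0, C: 2.001, O: 4.0
Multiply by 1 to clear fractions: Pb: 1.0 ~= 1, C: 2.001 ~= 2, O: 4.0 ~= 4
Reduce by GCD to get the simplest whole-number ratio:

1:2:4


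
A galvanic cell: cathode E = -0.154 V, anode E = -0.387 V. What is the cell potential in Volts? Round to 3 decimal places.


Standard cell potential: E_cell = E_cathode - E_anode.
E_cell = -0.154 - (-0.387)
E_cell = 0.233 V, rounded to 3 dp:

0.233 V


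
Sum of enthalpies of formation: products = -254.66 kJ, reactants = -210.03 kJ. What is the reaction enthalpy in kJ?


dH_rxn = sum(dH_f products) - sum(dH_f reactants)
dH_rxn = -254.66 - (-210.03)
dH_rxn = -44.63 kJ:

-44.63 kJ


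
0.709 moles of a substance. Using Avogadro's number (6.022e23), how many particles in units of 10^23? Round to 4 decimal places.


N = n * NA, then divide by 1e23 for the requested units.
N / 1e23 = n * 6.022
N / 1e23 = 0.709 * 6.022
N / 1e23 = 4.269598, rounded to 4 dp:

4.2696


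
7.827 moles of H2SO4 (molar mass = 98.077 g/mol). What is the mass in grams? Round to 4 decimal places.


mass = n * M
mass = 7.827 * 98.077
mass = 767.648679 g, rounded to 4 dp:

767.6487 g


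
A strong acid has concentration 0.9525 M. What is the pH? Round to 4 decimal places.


A strong acid dissociates completely, so [H+] equals the given concentration.
pH = -log10([H+]) = -log10(0.9525)
pH = 0.02113502, rounded to 4 dp:

0.0211


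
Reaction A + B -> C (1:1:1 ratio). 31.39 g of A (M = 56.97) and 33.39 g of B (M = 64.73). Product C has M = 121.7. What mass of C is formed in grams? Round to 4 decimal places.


Find moles of each reactant; the smaller value is the limiting reagent in a 1:1:1 reaction, so moles_C equals moles of the limiter.
n_A = mass_A / M_A = 31.39 / 56.97 = 0.550992 mol
n_B = mass_B / M_B = 33.39 / 64.73 = 0.515835 mol
Limiting reagent: B (smaller), n_limiting = 0.515835 mol
mass_C = n_limiting * M_C = 0.515835 * 121.7
mass_C = 62.7771195 g, rounded to 4 dp:

62.7771 g


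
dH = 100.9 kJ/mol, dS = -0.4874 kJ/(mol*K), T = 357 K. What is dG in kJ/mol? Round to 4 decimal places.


Gibbs: dG = dH - T*dS (consistent units, dS already in kJ/(mol*K)).
T*dS = 357 * -0.4874 = -174.0018
dG = 100.9 - (-174.0018)
dG = 274.9018 kJ/mol, rounded to 4 dp:

274.9018 kJ/mol


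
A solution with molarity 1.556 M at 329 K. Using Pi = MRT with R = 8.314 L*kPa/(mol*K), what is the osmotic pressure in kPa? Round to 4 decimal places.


Osmotic pressure (van't Hoff): Pi = M*R*T.
RT = 8.314 * 329 = 2735.306
Pi = 1.556 * 2735.306
Pi = 4256.136136 kPa, rounded to 4 dp:

4256.1361 kPa


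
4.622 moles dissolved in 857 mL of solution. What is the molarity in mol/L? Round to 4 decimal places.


Convert volume to liters: V_L = V_mL / 1000.
V_L = 857 / 1000 = 0.857 L
M = n / V_L = 4.622 / 0.857
M = 5.39323221 mol/L, rounded to 4 dp:

5.3932 mol/L


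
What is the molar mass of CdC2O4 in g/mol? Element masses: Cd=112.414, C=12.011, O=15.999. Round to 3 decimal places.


M = sum(count * atomic_mass) over atoms.
M = 1*112.414 + 2*12.011 + 4*15.999
M = 112.414 + 24.022 + 63.996
M = 200.432 g/mol, rounded to 3 dp:

200.432 g/mol


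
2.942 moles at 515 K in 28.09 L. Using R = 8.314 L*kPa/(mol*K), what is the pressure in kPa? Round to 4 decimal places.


PV = nRT, solve for P = nRT / V.
nRT = 2.942 * 8.314 * 515 = 12596.7908
P = 12596.7908 / 28.09
P = 448.4439587 kPa, rounded to 4 dp:

448.4440 kPa


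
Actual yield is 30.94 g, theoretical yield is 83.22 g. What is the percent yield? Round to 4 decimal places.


% yield = 100 * actual / theoretical
% yield = 100 * 30.94 / 83.22
% yield = 37.17856285 %, rounded to 4 dp:

37.1786 %


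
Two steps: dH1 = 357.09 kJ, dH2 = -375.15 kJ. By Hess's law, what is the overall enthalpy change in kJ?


Hess's law: enthalpy is a state function, so add the step enthalpies.
dH_total = dH1 + dH2 = 357.09 + (-375.15)
dH_total = -18.06 kJ:

-18.06 kJ


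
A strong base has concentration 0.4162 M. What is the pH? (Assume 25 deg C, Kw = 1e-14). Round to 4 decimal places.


A strong base dissociates completely, so [OH-] equals the given concentration.
pOH = -log10([OH-]) = -log10(0.4162) = 0.380698
pH = 14 - pOH = 14 - 0.380698
pH = 13.619302, rounded to 4 dp:

13.6193


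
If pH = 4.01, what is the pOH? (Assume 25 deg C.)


At 25 deg C, pH + pOH = 14.
pOH = 14 - pH = 14 - 4.01
pOH = 9.99:

9.99


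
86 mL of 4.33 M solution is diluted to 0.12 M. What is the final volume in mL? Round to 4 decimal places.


Dilution: M1*V1 = M2*V2, solve for V2.
V2 = M1*V1 / M2
V2 = 4.33 * 86 / 0.12
V2 = 372.38 / 0.12
V2 = 3103.16666667 mL, rounded to 4 dp:

3103.1667 mL


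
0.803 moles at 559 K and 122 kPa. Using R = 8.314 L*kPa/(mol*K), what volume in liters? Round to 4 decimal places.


PV = nRT, solve for V = nRT / P.
nRT = 0.803 * 8.314 * 559 = 3731.9634
V = 3731.9634 / 122
V = 30.58986393 L, rounded to 4 dp:

30.5899 L


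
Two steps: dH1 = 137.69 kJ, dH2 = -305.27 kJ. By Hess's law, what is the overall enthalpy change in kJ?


Hess's law: enthalpy is a state function, so add the step enthalpies.
dH_total = dH1 + dH2 = 137.69 + (-305.27)
dH_total = -167.58 kJ:

-167.58 kJ


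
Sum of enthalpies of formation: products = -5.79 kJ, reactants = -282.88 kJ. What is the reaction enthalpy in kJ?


dH_rxn = sum(dH_f products) - sum(dH_f reactants)
dH_rxn = -5.79 - (-282.88)
dH_rxn = 277.09 kJ:

277.09 kJ


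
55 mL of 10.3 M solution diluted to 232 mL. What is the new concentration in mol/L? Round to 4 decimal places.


Dilution: M1*V1 = M2*V2, solve for M2.
M2 = M1*V1 / V2
M2 = 10.3 * 55 / 232
M2 = 566.5 / 232
M2 = 2.44181034 mol/L, rounded to 4 dp:

2.4418 mol/L


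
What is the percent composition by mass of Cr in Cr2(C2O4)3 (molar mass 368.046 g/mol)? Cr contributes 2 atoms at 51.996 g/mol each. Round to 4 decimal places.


pct = 100 * (n_elem * M_elem) / M_total
mass_contribution = 2 * 51.996 = 103.992 g/mol
pct = 100 * 103.992 / 368.046
pct = 28.25516376 %, rounded to 4 dp:

28.2552 %


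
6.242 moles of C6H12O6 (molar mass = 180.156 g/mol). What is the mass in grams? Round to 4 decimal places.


mass = n * M
mass = 6.242 * 180.156
mass = 1124.533752 g, rounded to 4 dp:

1124.5338 g


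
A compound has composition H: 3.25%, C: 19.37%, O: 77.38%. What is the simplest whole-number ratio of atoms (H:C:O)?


Assume 100 g of compound, divide each mass% by atomic mass to get moles, then normalize by the smallest to get a raw atom ratio.
Moles per 100 g: H: 3.25/1.008 = 3.2242, C: 19.37/12.011 = 1.6127, O: 77.38/15.999 = 4.8366
Raw ratio (divide by min = 1.6127): H: 1.999, C: 1.0, O: 2.999
Multiply by 1 to clear fractions: H: 1.999 ~= 2, C: 1.0 ~= 1, O: 2.999 ~= 3
Reduce by GCD to get the simplest whole-number ratio:

2:1:3


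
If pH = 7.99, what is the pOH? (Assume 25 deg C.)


At 25 deg C, pH + pOH = 14.
pOH = 14 - pH = 14 - 7.99
pOH = 6.01:

6.01


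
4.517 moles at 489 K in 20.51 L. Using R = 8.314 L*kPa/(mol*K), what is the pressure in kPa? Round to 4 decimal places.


PV = nRT, solve for P = nRT / V.
nRT = 4.517 * 8.314 * 489 = 18364.0713
P = 18364.0713 / 20.51
P = 895.37158947 kPa, rounded to 4 dp:

895.3716 kPa


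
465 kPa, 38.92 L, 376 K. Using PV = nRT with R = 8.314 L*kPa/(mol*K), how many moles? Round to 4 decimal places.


PV = nRT, solve for n = PV / (RT).
PV = 465 * 38.92 = 18097.8
RT = 8.314 * 376 = 3126.064
n = 18097.8 / 3126.064
n = 5.78932485 mol, rounded to 4 dp:

5.7893 mol


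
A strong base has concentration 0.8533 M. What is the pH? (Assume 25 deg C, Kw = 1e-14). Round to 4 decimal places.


A strong base dissociates completely, so [OH-] equals the given concentration.
pOH = -log10([OH-]) = -log10(0.8533) = 0.068898
pH = 14 - pOH = 14 - 0.068898
pH = 13.931102, rounded to 4 dp:

13.9311


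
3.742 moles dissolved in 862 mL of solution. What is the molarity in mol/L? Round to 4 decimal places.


Convert volume to liters: V_L = V_mL / 1000.
V_L = 862 / 1000 = 0.862 L
M = n / V_L = 3.742 / 0.862
M = 4.34106729 mol/L, rounded to 4 dp:

4.3411 mol/L


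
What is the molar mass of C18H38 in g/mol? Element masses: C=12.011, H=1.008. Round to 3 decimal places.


M = sum(count * atomic_mass) over atoms.
M = 18*12.011 + 38*1.008
M = 216.198 + 38.304
M = 254.502 g/mol, rounded to 3 dp:

254.502 g/mol


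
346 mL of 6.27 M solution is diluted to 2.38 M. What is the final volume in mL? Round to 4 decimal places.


Dilution: M1*V1 = M2*V2, solve for V2.
V2 = M1*V1 / M2
V2 = 6.27 * 346 / 2.38
V2 = 2169.42 / 2.38
V2 = 911.5210084 mL, rounded to 4 dp:

911.5210 mL


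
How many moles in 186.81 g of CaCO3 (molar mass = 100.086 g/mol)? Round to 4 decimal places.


n = mass / M
n = 186.81 / 100.086
n = 1.86649481 mol, rounded to 4 dp:

1.8665 mol


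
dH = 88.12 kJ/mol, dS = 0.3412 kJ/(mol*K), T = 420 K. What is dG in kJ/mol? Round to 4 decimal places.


Gibbs: dG = dH - T*dS (consistent units, dS already in kJ/(mol*K)).
T*dS = 420 * 0.3412 = 143.304
dG = 88.12 - (143.304)
dG = -55.184 kJ/mol, rounded to 4 dp:

-55.1840 kJ/mol


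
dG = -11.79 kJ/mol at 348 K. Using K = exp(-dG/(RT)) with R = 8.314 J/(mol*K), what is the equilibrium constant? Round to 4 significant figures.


dG is in kJ/mol; multiply by 1000 to match R in J/(mol*K).
RT = 8.314 * 348 = 2893.272 J/mol
exponent = -dG*1000 / (RT) = -(-11.79*1000) / 2893.272 = 4.07497117
K = exp(4.07497117)
K = 58.848784, rounded to 4 significant figures:

58.85


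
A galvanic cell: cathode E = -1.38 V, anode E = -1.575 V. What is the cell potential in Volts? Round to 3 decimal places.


Standard cell potential: E_cell = E_cathode - E_anode.
E_cell = -1.38 - (-1.575)
E_cell = 0.195 V, rounded to 3 dp:

0.195 V


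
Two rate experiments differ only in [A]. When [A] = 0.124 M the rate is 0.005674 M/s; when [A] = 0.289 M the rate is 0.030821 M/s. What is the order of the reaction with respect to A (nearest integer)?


Rate is proportional to [A]^n, so rate2/rate1 = ([A]2/[A]1)^n. Take logs to solve for n.
rate2/rate1 = 0.030821 / 0.005674 = 5.432
[A]2/[A]1 = 0.289 / 0.124 = 2.3306
n = ln(5.432) / ln(2.3306) = 2.0
Nearest integer order:

2


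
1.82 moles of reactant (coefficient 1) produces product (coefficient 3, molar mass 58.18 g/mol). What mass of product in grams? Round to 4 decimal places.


Use the coefficient ratio to convert reactant moles to product moles, then multiply by the product's molar mass.
moles_P = moles_R * (coeff_P / coeff_R) = 1.82 * (3/1) = 5.46
mass_P = moles_P * M_P = 5.46 * 58.18
mass_P = 317.6628 g, rounded to 4 dp:

317.6628 g


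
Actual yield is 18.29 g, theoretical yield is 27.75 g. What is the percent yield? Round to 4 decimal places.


% yield = 100 * actual / theoretical
% yield = 100 * 18.29 / 27.75
% yield = 65.90990991 %, rounded to 4 dp:

65.9099 %


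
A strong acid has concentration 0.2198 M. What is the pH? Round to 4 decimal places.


A strong acid dissociates completely, so [H+] equals the given concentration.
pH = -log10([H+]) = -log10(0.2198)
pH = 0.65797231, rounded to 4 dp:

0.6580


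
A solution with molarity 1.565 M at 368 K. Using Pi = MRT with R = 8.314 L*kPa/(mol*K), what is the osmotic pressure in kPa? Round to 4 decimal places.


Osmotic pressure (van't Hoff): Pi = M*R*T.
RT = 8.314 * 368 = 3059.552
Pi = 1.565 * 3059.552
Pi = 4788.19888 kPa, rounded to 4 dp:

4788.1989 kPa


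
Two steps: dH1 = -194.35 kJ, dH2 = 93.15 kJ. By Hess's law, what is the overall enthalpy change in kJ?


Hess's law: enthalpy is a state function, so add the step enthalpies.
dH_total = dH1 + dH2 = -194.35 + (93.15)
dH_total = -101.2 kJ:

-101.20 kJ


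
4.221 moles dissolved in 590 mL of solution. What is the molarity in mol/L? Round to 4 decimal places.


Convert volume to liters: V_L = V_mL / 1000.
V_L = 590 / 1000 = 0.59 L
M = n / V_L = 4.221 / 0.59
M = 7.15423729 mol/L, rounded to 4 dp:

7.1542 mol/L


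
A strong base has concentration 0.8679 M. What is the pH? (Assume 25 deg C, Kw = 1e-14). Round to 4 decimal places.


A strong base dissociates completely, so [OH-] equals the given concentration.
pOH = -log10([OH-]) = -log10(0.8679) = 0.06153
pH = 14 - pOH = 14 - 0.06153
pH = 13.93847, rounded to 4 dp:

13.9385


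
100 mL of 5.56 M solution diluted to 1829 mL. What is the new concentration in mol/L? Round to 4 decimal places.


Dilution: M1*V1 = M2*V2, solve for M2.
M2 = M1*V1 / V2
M2 = 5.56 * 100 / 1829
M2 = 556.0 / 1829
M2 = 0.30399125 mol/L, rounded to 4 dp:

0.3040 mol/L


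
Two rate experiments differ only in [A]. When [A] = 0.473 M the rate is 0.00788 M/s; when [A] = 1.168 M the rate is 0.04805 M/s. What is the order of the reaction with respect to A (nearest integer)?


Rate is proportional to [A]^n, so rate2/rate1 = ([A]2/[A]1)^n. Take logs to solve for n.
rate2/rate1 = 0.04805 / 0.00788 = 6.0977
[A]2/[A]1 = 1.168 / 0.473 = 2.4693
n = ln(6.0977) / ln(2.4693) = 2.0
Nearest integer order:

2


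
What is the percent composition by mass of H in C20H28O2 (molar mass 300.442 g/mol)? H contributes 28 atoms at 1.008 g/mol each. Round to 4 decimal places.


pct = 100 * (n_elem * M_elem) / M_total
mass_contribution = 28 * 1.008 = 28.224 g/mol
pct = 100 * 28.224 / 300.442
pct = 9.39415927 %, rounded to 4 dp:

9.3942 %


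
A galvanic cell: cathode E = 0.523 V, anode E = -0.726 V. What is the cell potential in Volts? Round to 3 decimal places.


Standard cell potential: E_cell = E_cathode - E_anode.
E_cell = 0.523 - (-0.726)
E_cell = 1.249 V, rounded to 3 dp:

1.249 V


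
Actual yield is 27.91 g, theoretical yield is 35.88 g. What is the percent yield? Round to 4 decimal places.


% yield = 100 * actual / theoretical
% yield = 100 * 27.91 / 35.88
% yield = 77.787068 %, rounded to 4 dp:

77.7871 %


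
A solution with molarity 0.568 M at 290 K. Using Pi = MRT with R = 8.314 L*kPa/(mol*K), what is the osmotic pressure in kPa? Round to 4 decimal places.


Osmotic pressure (van't Hoff): Pi = M*R*T.
RT = 8.314 * 290 = 2411.06
Pi = 0.568 * 2411.06
Pi = 1369.48208 kPa, rounded to 4 dp:

1369.4821 kPa


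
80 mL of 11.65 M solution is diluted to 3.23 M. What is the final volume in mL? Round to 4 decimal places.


Dilution: M1*V1 = M2*V2, solve for V2.
V2 = M1*V1 / M2
V2 = 11.65 * 80 / 3.23
V2 = 932.0 / 3.23
V2 = 288.54489164 mL, rounded to 4 dp:

288.5449 mL


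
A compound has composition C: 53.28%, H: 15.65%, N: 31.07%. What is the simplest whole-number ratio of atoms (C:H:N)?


Assume 100 g of compound, divide each mass% by atomic mass to get moles, then normalize by the smallest to get a raw atom ratio.
Moles per 100 g: C: 53.28/12.011 = 4.4359, H: 15.65/1.008 = 15.5258, N: 31.07/14.007 = 2.2182
Raw ratio (divide by min = 2.2182): C: 2.0, H: 6.999, N: 1.0
Multiply by 1 to clear fractions: C: 2.0 ~= 2, H: 6.999 ~= 7, N: 1.0 ~= 1
Reduce by GCD to get the simplest whole-number ratio:

2:7:1


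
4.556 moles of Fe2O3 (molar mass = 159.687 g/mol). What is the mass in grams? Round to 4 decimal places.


mass = n * M
mass = 4.556 * 159.687
mass = 727.533972 g, rounded to 4 dp:

727.5340 g


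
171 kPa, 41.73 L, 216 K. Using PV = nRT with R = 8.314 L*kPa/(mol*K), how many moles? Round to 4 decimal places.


PV = nRT, solve for n = PV / (RT).
PV = 171 * 41.73 = 7135.83
RT = 8.314 * 216 = 1795.824
n = 7135.83 / 1795.824
n = 3.97356868 mol, rounded to 4 dp:

3.9736 mol


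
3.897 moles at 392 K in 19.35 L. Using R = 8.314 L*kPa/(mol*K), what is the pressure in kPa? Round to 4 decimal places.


PV = nRT, solve for P = nRT / V.
nRT = 3.897 * 8.314 * 392 = 12700.6659
P = 12700.6659 / 19.35
P = 656.36516279 kPa, rounded to 4 dp:

656.3652 kPa


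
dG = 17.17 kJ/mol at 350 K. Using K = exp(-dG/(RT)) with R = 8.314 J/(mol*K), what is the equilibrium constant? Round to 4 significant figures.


dG is in kJ/mol; multiply by 1000 to match R in J/(mol*K).
RT = 8.314 * 350 = 2909.9 J/mol
exponent = -dG*1000 / (RT) = -(17.17*1000) / 2909.9 = -5.90054641
K = exp(-5.90054641)
K = 0.0027379484, rounded to 4 significant figures:

0.002738


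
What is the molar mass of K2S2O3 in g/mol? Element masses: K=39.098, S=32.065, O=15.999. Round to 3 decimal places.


M = sum(count * atomic_mass) over atoms.
M = 2*39.098 + 2*32.065 + 3*15.999
M = 78.196 + 64.13 + 47.997
M = 190.323 g/mol, rounded to 3 dp:

190.323 g/mol


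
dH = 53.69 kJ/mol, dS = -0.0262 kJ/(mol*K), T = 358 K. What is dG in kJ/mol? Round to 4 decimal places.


Gibbs: dG = dH - T*dS (consistent units, dS already in kJ/(mol*K)).
T*dS = 358 * -0.0262 = -9.3796
dG = 53.69 - (-9.3796)
dG = 63.0696 kJ/mol, rounded to 4 dp:

63.0696 kJ/mol


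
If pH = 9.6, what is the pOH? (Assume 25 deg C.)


At 25 deg C, pH + pOH = 14.
pOH = 14 - pH = 14 - 9.6
pOH = 4.4:

4.40


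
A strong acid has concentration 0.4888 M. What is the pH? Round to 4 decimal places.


A strong acid dissociates completely, so [H+] equals the given concentration.
pH = -log10([H+]) = -log10(0.4888)
pH = 0.3108688, rounded to 4 dp:

0.3109


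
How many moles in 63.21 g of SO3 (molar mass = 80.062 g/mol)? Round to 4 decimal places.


n = mass / M
n = 63.21 / 80.062
n = 0.78951313 mol, rounded to 4 dp:

0.7895 mol


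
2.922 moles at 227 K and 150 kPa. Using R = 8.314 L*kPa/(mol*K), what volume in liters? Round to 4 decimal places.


PV = nRT, solve for V = nRT / P.
nRT = 2.922 * 8.314 * 227 = 5514.6263
V = 5514.6263 / 150
V = 36.76417533 L, rounded to 4 dp:

36.7642 L


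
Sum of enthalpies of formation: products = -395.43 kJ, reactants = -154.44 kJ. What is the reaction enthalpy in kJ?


dH_rxn = sum(dH_f products) - sum(dH_f reactants)
dH_rxn = -395.43 - (-154.44)
dH_rxn = -240.99 kJ:

-240.99 kJ


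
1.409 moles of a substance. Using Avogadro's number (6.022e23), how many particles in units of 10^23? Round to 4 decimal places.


N = n * NA, then divide by 1e23 for the requested units.
N / 1e23 = n * 6.022
N / 1e23 = 1.409 * 6.022
N / 1e23 = 8.484998, rounded to 4 dp:

8.4850


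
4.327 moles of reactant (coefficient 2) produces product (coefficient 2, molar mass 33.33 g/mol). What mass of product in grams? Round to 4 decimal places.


Use the coefficient ratio to convert reactant moles to product moles, then multiply by the product's molar mass.
moles_P = moles_R * (coeff_P / coeff_R) = 4.327 * (2/2) = 4.327
mass_P = moles_P * M_P = 4.327 * 33.33
mass_P = 144.21891 g, rounded to 4 dp:

144.2189 g


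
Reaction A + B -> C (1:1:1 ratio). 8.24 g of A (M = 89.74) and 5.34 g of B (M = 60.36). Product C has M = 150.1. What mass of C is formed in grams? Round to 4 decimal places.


Find moles of each reactant; the smaller value is the limiting reagent in a 1:1:1 reaction, so moles_C equals moles of the limiter.
n_A = mass_A / M_A = 8.24 / 89.74 = 0.091821 mol
n_B = mass_B / M_B = 5.34 / 60.36 = 0.088469 mol
Limiting reagent: B (smaller), n_limiting = 0.088469 mol
mass_C = n_limiting * M_C = 0.088469 * 150.1
mass_C = 13.2791969 g, rounded to 4 dp:

13.2792 g


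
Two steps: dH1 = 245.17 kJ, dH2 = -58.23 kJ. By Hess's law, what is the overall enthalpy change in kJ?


Hess's law: enthalpy is a state function, so add the step enthalpies.
dH_total = dH1 + dH2 = 245.17 + (-58.23)
dH_total = 186.94 kJ:

186.94 kJ


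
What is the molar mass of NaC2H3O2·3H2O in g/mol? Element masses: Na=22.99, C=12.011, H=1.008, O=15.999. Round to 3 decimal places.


M = sum(count * atomic_mass) over atoms.
M = 1*22.99 + 2*12.011 + 9*1.008 + 5*15.999
M = 22.99 + 24.022 + 9.072 + 79.995
M = 136.079 g/mol, rounded to 3 dp:

136.079 g/mol


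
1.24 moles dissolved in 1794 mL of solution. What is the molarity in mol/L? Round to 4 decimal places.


Convert volume to liters: V_L = V_mL / 1000.
V_L = 1794 / 1000 = 1.794 L
M = n / V_L = 1.24 / 1.794
M = 0.69119287 mol/L, rounded to 4 dp:

0.6912 mol/L


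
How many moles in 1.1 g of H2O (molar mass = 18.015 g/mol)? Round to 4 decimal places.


n = mass / M
n = 1.1 / 18.015
n = 0.06106023 mol, rounded to 4 dp:

0.0611 mol


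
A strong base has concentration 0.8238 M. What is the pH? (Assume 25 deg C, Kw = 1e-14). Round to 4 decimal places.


A strong base dissociates completely, so [OH-] equals the given concentration.
pOH = -log10([OH-]) = -log10(0.8238) = 0.084178
pH = 14 - pOH = 14 - 0.084178
pH = 13.915822, rounded to 4 dp:

13.9158


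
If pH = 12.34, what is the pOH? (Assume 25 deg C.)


At 25 deg C, pH + pOH = 14.
pOH = 14 - pH = 14 - 12.34
pOH = 1.66:

1.66


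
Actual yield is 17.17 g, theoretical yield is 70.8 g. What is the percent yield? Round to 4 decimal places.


% yield = 100 * actual / theoretical
% yield = 100 * 17.17 / 70.8
% yield = 24.25141243 %, rounded to 4 dp:

24.2514 %


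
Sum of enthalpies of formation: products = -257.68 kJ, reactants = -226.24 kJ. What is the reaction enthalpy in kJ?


dH_rxn = sum(dH_f products) - sum(dH_f reactants)
dH_rxn = -257.68 - (-226.24)
dH_rxn = -31.44 kJ:

-31.44 kJ


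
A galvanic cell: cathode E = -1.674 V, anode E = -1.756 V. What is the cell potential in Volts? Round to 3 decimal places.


Standard cell potential: E_cell = E_cathode - E_anode.
E_cell = -1.674 - (-1.756)
E_cell = 0.082 V, rounded to 3 dp:

0.082 V


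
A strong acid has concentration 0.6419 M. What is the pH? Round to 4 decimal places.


A strong acid dissociates completely, so [H+] equals the given concentration.
pH = -log10([H+]) = -log10(0.6419)
pH = 0.19253262, rounded to 4 dp:

0.1925


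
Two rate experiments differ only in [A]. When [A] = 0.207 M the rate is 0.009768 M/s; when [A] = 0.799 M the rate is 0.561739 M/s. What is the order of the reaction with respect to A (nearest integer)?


Rate is proportional to [A]^n, so rate2/rate1 = ([A]2/[A]1)^n. Take logs to solve for n.
rate2/rate1 = 0.561739 / 0.009768 = 57.5081
[A]2/[A]1 = 0.799 / 0.207 = 3.8599
n = ln(57.5081) / ln(3.8599) = 3.0
Nearest integer order:

3


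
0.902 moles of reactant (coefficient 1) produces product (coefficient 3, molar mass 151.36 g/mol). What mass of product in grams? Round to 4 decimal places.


Use the coefficient ratio to convert reactant moles to product moles, then multiply by the product's molar mass.
moles_P = moles_R * (coeff_P / coeff_R) = 0.902 * (3/1) = 2.706
mass_P = moles_P * M_P = 2.706 * 151.36
mass_P = 409.58016 g, rounded to 4 dp:

409.5802 g


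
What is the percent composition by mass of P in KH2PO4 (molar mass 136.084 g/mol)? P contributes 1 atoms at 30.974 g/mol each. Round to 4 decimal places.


pct = 100 * (n_elem * M_elem) / M_total
mass_contribution = 1 * 30.974 = 30.974 g/mol
pct = 100 * 30.974 / 136.084
pct = 22.76094177 %, rounded to 4 dp:

22.7609 %


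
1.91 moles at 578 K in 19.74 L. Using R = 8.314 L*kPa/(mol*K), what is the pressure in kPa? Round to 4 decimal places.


PV = nRT, solve for P = nRT / V.
nRT = 1.91 * 8.314 * 578 = 9178.4897
P = 9178.4897 / 19.74
P = 464.96908308 kPa, rounded to 4 dp:

464.9691 kPa


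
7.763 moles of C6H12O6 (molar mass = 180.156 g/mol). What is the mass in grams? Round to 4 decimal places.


mass = n * M
mass = 7.763 * 180.156
mass = 1398.551028 g, rounded to 4 dp:

1398.5510 g


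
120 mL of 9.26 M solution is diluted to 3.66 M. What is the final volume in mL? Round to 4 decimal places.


Dilution: M1*V1 = M2*V2, solve for V2.
V2 = M1*V1 / M2
V2 = 9.26 * 120 / 3.66
V2 = 1111.2 / 3.66
V2 = 303.60655738 mL, rounded to 4 dp:

303.6066 mL


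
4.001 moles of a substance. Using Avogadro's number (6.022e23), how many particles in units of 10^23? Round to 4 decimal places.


N = n * NA, then divide by 1e23 for the requested units.
N / 1e23 = n * 6.022
N / 1e23 = 4.001 * 6.022
N / 1e23 = 24.094022, rounded to 4 dp:

24.0940


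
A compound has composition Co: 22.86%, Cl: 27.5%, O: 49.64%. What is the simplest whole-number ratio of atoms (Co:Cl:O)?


Assume 100 g of compound, divide each mass% by atomic mass to get moles, then normalize by the smallest to get a raw atom ratio.
Moles per 100 g: Co: 22.86/58.933 = 0.3879, Cl: 27.5/35.453 = 0.7757, O: 49.64/15.999 = 3.1027
Raw ratio (divide by min = 0.3879): Co: 1.0, Cl: 2.0, O: 7.999
Multiply by 1 to clear fractions: Co: 1.0 ~= 1, Cl: 2.0 ~= 2, O: 7.999 ~= 8
Reduce by GCD to get the simplest whole-number ratio:

1:2:8


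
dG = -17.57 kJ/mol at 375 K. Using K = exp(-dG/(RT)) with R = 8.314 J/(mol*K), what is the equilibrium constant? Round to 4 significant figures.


dG is in kJ/mol; multiply by 1000 to match R in J/(mol*K).
RT = 8.314 * 375 = 3117.75 J/mol
exponent = -dG*1000 / (RT) = -(-17.57*1000) / 3117.75 = 5.6354743
K = exp(5.6354743)
K = 280.19178, rounded to 4 significant figures:

280.2


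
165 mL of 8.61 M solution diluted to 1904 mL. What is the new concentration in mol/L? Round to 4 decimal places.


Dilution: M1*V1 = M2*V2, solve for M2.
M2 = M1*V1 / V2
M2 = 8.61 * 165 / 1904
M2 = 1420.65 / 1904
M2 = 0.74613971 mol/L, rounded to 4 dp:

0.7461 mol/L


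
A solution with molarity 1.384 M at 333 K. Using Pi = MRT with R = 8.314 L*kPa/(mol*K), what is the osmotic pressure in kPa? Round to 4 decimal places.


Osmotic pressure (van't Hoff): Pi = M*R*T.
RT = 8.314 * 333 = 2768.562
Pi = 1.384 * 2768.562
Pi = 3831.689808 kPa, rounded to 4 dp:

3831.6898 kPa


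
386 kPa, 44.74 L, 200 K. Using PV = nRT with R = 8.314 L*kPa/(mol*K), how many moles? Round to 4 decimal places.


PV = nRT, solve for n = PV / (RT).
PV = 386 * 44.74 = 17269.64
RT = 8.314 * 200 = 1662.8
n = 17269.64 / 1662.8
n = 10.38587924 mol, rounded to 4 dp:

10.3859 mol


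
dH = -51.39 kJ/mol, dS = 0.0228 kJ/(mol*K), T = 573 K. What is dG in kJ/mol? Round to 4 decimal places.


Gibbs: dG = dH - T*dS (consistent units, dS already in kJ/(mol*K)).
T*dS = 573 * 0.0228 = 13.0644
dG = -51.39 - (13.0644)
dG = -64.4544 kJ/mol, rounded to 4 dp:

-64.4544 kJ/mol


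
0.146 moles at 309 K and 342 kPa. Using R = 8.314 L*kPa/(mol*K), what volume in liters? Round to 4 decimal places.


PV = nRT, solve for V = nRT / P.
nRT = 0.146 * 8.314 * 309 = 375.0778
V = 375.0778 / 342
V = 1.09671871 L, rounded to 4 dp:

1.0967 L


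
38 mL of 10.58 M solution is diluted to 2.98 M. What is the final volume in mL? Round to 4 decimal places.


Dilution: M1*V1 = M2*V2, solve for V2.
V2 = M1*V1 / M2
V2 = 10.58 * 38 / 2.98
V2 = 402.04 / 2.98
V2 = 134.91275168 mL, rounded to 4 dp:

134.9128 mL


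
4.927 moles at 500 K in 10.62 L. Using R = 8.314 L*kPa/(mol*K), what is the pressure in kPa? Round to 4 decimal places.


PV = nRT, solve for P = nRT / V.
nRT = 4.927 * 8.314 * 500 = 20481.539
P = 20481.539 / 10.62
P = 1928.58182674 kPa, rounded to 4 dp:

1928.5818 kPa


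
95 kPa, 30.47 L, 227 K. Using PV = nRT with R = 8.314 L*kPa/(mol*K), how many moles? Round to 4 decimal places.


PV = nRT, solve for n = PV / (RT).
PV = 95 * 30.47 = 2894.65
RT = 8.314 * 227 = 1887.278
n = 2894.65 / 1887.278
n = 1.5337698 mol, rounded to 4 dp:

1.5338 mol


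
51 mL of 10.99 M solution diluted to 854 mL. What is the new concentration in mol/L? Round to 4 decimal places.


Dilution: M1*V1 = M2*V2, solve for M2.
M2 = M1*V1 / V2
M2 = 10.99 * 51 / 854
M2 = 560.49 / 854
M2 = 0.65631148 mol/L, rounded to 4 dp:

0.6563 mol/L


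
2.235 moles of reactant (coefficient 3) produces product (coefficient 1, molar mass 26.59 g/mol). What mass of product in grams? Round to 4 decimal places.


Use the coefficient ratio to convert reactant moles to product moles, then multiply by the product's molar mass.
moles_P = moles_R * (coeff_P / coeff_R) = 2.235 * (1/3) = 0.745
mass_P = moles_P * M_P = 0.745 * 26.59
mass_P = 19.80955 g, rounded to 4 dp:

19.8096 g


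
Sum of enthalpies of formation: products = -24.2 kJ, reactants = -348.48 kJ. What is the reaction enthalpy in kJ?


dH_rxn = sum(dH_f products) - sum(dH_f reactants)
dH_rxn = -24.2 - (-348.48)
dH_rxn = 324.28 kJ:

324.28 kJ


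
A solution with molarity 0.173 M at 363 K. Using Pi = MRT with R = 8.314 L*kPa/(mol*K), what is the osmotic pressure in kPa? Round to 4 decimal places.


Osmotic pressure (van't Hoff): Pi = M*R*T.
RT = 8.314 * 363 = 3017.982
Pi = 0.173 * 3017.982
Pi = 522.110886 kPa, rounded to 4 dp:

522.1109 kPa


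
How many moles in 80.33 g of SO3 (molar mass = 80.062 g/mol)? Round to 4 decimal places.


n = mass / M
n = 80.33 / 80.062
n = 1.00334741 mol, rounded to 4 dp:

1.0033 mol


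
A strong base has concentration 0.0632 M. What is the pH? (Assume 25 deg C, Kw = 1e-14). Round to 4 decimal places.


A strong base dissociates completely, so [OH-] equals the given concentration.
pOH = -log10([OH-]) = -log10(0.0632) = 1.199283
pH = 14 - pOH = 14 - 1.199283
pH = 12.800717, rounded to 4 dp:

12.8007


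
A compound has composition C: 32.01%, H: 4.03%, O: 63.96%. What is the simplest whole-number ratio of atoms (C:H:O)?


Assume 100 g of compound, divide each mass% by atomic mass to get moles, then normalize by the smallest to get a raw atom ratio.
Moles per 100 g: C: 32.01/12.011 = 2.6651, H: 4.03/1.008 = 3.998, O: 63.96/15.999 = 3.9977
Raw ratio (divide by min = 2.6651): C: 1.0, H: 1.5, O: 1.5
Multiply by 2 to clear fractions: C: 2.0 ~= 2, H: 3.0 ~= 3, O: 3.0 ~= 3
Reduce by GCD to get the simplest whole-number ratio:

2:3:3


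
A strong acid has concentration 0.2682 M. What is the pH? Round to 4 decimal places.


A strong acid dissociates completely, so [H+] equals the given concentration.
pH = -log10([H+]) = -log10(0.2682)
pH = 0.57154123, rounded to 4 dp:

0.5715


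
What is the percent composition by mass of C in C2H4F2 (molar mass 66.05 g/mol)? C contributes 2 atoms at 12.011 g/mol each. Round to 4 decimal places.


pct = 100 * (n_elem * M_elem) / M_total
mass_contribution = 2 * 12.011 = 24.022 g/mol
pct = 100 * 24.022 / 66.05
pct = 36.36941711 %, rounded to 4 dp:

36.3694 %


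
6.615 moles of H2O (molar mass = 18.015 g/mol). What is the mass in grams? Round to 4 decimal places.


mass = n * M
mass = 6.615 * 18.015
mass = 119.169225 g, rounded to 4 dp:

119.1692 g


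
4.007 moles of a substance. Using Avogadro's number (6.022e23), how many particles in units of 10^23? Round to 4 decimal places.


N = n * NA, then divide by 1e23 for the requested units.
N / 1e23 = n * 6.022
N / 1e23 = 4.007 * 6.022
N / 1e23 = 24.130154, rounded to 4 dp:

24.1302


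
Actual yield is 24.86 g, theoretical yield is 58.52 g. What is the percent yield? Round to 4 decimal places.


% yield = 100 * actual / theoretical
% yield = 100 * 24.86 / 58.52
% yield = 42.48120301 %, rounded to 4 dp:

42.4812 %


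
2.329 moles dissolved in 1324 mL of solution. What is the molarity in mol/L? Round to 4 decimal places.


Convert volume to liters: V_L = V_mL / 1000.
V_L = 1324 / 1000 = 1.324 L
M = n / V_L = 2.329 / 1.324
M = 1.75906344 mol/L, rounded to 4 dp:

1.7591 mol/L


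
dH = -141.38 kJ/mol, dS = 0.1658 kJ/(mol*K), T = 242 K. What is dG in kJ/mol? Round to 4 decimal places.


Gibbs: dG = dH - T*dS (consistent units, dS already in kJ/(mol*K)).
T*dS = 242 * 0.1658 = 40.1236
dG = -141.38 - (40.1236)
dG = -181.5036 kJ/mol, rounded to 4 dp:

-181.5036 kJ/mol


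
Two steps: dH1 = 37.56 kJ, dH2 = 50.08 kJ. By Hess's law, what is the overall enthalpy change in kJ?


Hess's law: enthalpy is a state function, so add the step enthalpies.
dH_total = dH1 + dH2 = 37.56 + (50.08)
dH_total = 87.64 kJ:

87.64 kJ


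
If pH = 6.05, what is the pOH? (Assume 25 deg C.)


At 25 deg C, pH + pOH = 14.
pOH = 14 - pH = 14 - 6.05
pOH = 7.95:

7.95


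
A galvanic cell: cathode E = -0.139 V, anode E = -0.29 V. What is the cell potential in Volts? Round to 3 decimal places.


Standard cell potential: E_cell = E_cathode - E_anode.
E_cell = -0.139 - (-0.29)
E_cell = 0.151 V, rounded to 3 dp:

0.151 V


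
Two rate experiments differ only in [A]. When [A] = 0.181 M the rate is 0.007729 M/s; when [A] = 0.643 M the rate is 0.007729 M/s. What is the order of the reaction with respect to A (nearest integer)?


Rate is proportional to [A]^n, so rate2/rate1 = ([A]2/[A]1)^n. Take logs to solve for n.
rate2/rate1 = 0.007729 / 0.007729 = 1.0
[A]2/[A]1 = 0.643 / 0.181 = 3.5525
n = ln(1.0) / ln(3.5525) = 0.0
Nearest integer order:

0


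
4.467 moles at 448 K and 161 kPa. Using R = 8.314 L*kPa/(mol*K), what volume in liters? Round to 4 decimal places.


PV = nRT, solve for V = nRT / P.
nRT = 4.467 * 8.314 * 448 = 16638.1098
V = 16638.1098 / 161
V = 103.34229689 L, rounded to 4 dp:

103.3423 L


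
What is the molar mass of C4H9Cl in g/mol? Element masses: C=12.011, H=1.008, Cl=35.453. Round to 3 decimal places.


M = sum(count * atomic_mass) over atoms.
M = 4*12.011 + 9*1.008 + 1*35.453
M = 48.044 + 9.072 + 35.453
M = 92.569 g/mol, rounded to 3 dp:

92.569 g/mol


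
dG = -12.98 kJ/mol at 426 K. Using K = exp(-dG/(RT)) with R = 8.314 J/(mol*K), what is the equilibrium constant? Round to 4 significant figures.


dG is in kJ/mol; multiply by 1000 to match R in J/(mol*K).
RT = 8.314 * 426 = 3541.764 J/mol
exponent = -dG*1000 / (RT) = -(-12.98*1000) / 3541.764 = 3.66484046
K = exp(3.66484046)
K = 39.049906, rounded to 4 significant figures:

39.05


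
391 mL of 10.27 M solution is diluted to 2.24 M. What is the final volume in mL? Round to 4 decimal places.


Dilution: M1*V1 = M2*V2, solve for V2.
V2 = M1*V1 / M2
V2 = 10.27 * 391 / 2.24
V2 = 4015.57 / 2.24
V2 = 1792.66517857 mL, rounded to 4 dp:

1792.6652 mL


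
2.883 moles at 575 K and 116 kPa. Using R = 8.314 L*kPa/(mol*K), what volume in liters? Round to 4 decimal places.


PV = nRT, solve for V = nRT / P.
nRT = 2.883 * 8.314 * 575 = 13782.3257
V = 13782.3257 / 116
V = 118.81315259 L, rounded to 4 dp:

118.8132 L


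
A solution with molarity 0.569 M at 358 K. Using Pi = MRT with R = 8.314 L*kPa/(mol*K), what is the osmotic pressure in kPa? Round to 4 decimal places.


Osmotic pressure (van't Hoff): Pi = M*R*T.
RT = 8.314 * 358 = 2976.412
Pi = 0.569 * 2976.412
Pi = 1693.578428 kPa, rounded to 4 dp:

1693.5784 kPa


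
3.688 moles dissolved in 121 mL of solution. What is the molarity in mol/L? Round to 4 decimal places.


Convert volume to liters: V_L = V_mL / 1000.
V_L = 121 / 1000 = 0.121 L
M = n / V_L = 3.688 / 0.121
M = 30.47933884 mol/L, rounded to 4 dp:

30.4793 mol/L


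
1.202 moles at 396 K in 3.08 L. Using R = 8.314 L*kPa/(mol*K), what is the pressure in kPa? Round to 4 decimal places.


PV = nRT, solve for P = nRT / V.
nRT = 1.202 * 8.314 * 396 = 3957.3975
P = 3957.3975 / 3.08
P = 1284.86931818 kPa, rounded to 4 dp:

1284.8693 kPa
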